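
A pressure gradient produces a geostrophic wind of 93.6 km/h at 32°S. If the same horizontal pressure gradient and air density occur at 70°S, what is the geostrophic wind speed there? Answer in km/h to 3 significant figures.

52.8 km/h

With the same pressure gradient and density, V_g ∝ 1/f ∝ 1/sin φ.
V₂ = V₁ · sin φ₁ / sin φ₂ = 93.6 × sin 32° / sin 70°
V₂ = 93.6 × 0.5299/0.9397 = 52.8 km/h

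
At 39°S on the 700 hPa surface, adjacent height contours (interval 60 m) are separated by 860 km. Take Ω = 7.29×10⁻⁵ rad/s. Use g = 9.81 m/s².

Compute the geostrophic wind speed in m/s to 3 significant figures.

Coriolis parameter at 39°S:
f = 2Ω sin φ = 2 × 7.29×10⁻⁵ × sin 39° = 9.18×10⁻⁵ s⁻¹
Height gradient: |∂Z/∂n| = 60 m / 860000 m = 6.98×10⁻⁵
On a pressure surface, geostrophic balance gives V_g = (g/f)|∂Z/∂n|:
V_g = 9.81 × 6.98×10⁻⁵ / 9.18×10⁻⁵ = 7.46 m/s

7.46 m/s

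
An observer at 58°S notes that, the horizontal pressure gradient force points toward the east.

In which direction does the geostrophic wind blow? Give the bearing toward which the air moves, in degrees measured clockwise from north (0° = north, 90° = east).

The pressure-gradient force points toward the east (bearing 090°).
Geostrophic balance: in the Southern Hemisphere the Coriolis force deflects motion to the left, so the geostrophic wind blows 90° to the left of the pressure-gradient force (low pressure on the right).
Rotating 090° by 90° counterclockwise gives 000° — the wind blows toward the north.

000°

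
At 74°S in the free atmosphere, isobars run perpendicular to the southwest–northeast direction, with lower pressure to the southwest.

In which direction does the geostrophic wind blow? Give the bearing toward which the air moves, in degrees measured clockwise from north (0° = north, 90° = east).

135°

The pressure-gradient force points toward the southwest (bearing 225°).
Geostrophic balance: in the Southern Hemisphere the Coriolis force deflects motion to the left, so the geostrophic wind blows 90° to the left of the pressure-gradient force (low pressure on the right).
Rotating 225° by 90° counterclockwise gives 135° — the wind blows toward the southeast.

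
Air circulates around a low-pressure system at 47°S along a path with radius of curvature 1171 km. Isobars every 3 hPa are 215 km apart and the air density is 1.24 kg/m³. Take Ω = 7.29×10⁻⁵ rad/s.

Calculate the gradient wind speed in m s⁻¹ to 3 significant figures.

9.79 m s⁻¹

Coriolis parameter at 47°S:
f = 2Ω sin φ = 2 × 7.29×10⁻⁵ × sin 47° = 1.07×10⁻⁴ s⁻¹
Pressure gradient: |∂P/∂n| = 300 Pa / 215000 m = 1.40×10⁻³ Pa/m
Geostrophic speed: V_g = |∂P/∂n|/(fρ) = 1.40×10⁻³/(1.07×10⁻⁴ × 1.24) = 10.6 m/s
Around a low, centrifugal force acts outward with Coriolis, so pressure-gradient force balances both:
(1/ρ)|∂P/∂n| = fV + V²/R  →  V² + fR·V − fR·V_g = 0
With fR = 1.07×10⁻⁴ × 1171×10³ m = 125 m/s:
V = [−fR + √((fR)² + 4 fR V_g)]/2 = [−125 + √(125² + 4×125×10.6)]/2 = 9.79 m/s
Subgeostrophic (V < V_g = 10.6 m/s), as expected around a low.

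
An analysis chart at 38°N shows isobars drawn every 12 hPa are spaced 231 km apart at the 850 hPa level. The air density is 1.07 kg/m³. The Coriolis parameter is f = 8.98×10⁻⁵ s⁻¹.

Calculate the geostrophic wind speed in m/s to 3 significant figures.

54.1 m/s

Pressure gradient: |∂P/∂n| = 1200 Pa / 231000 m = 5.19×10⁻³ Pa/m
Geostrophic balance (pressure-gradient force = Coriolis force):
V_g = (1/(fρ)) |∂P/∂n| = 5.19×10⁻³ / (8.98×10⁻⁵ × 1.07) = 54.1 m/s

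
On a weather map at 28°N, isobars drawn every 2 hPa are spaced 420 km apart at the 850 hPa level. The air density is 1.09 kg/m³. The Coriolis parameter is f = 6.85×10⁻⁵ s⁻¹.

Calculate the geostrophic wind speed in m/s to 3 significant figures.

6.38 m/s

Pressure gradient: |∂P/∂n| = 200 Pa / 420000 m = 4.76×10⁻⁴ Pa/m
Geostrophic balance (pressure-gradient force = Coriolis force):
V_g = (1/(fρ)) |∂P/∂n| = 4.76×10⁻⁴ / (6.85×10⁻⁵ × 1.09) = 6.38 m/s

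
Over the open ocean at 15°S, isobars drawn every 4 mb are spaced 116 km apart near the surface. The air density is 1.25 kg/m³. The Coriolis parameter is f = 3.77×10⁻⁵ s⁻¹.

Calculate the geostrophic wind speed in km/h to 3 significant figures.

263 km/h

Pressure gradient: |∂P/∂n| = 400 Pa / 116000 m = 3.45×10⁻³ Pa/m
Geostrophic balance (pressure-gradient force = Coriolis force):
V_g = (1/(fρ)) |∂P/∂n| = 3.45×10⁻³ / (3.77×10⁻⁵ × 1.25) = 73.2 m/s
Converting: 73.2 m/s × 3.6 = 263 km/h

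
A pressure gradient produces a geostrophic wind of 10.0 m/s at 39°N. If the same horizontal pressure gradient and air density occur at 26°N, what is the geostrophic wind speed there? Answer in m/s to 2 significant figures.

14 m/s

With the same pressure gradient and density, V_g ∝ 1/f ∝ 1/sin φ.
V₂ = V₁ · sin φ₁ / sin φ₂ = 10.0 × sin 39° / sin 26°
V₂ = 10.0 × 0.6293/0.4384 = 14 m/s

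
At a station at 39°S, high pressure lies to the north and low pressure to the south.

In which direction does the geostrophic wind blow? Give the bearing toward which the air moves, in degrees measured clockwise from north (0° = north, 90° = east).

090°

The pressure-gradient force points toward the south (bearing 180°).
Geostrophic balance: in the Southern Hemisphere the Coriolis force deflects motion to the left, so the geostrophic wind blows 90° to the left of the pressure-gradient force (low pressure on the right).
Rotating 180° by 90° counterclockwise gives 090° — the wind blows toward the east.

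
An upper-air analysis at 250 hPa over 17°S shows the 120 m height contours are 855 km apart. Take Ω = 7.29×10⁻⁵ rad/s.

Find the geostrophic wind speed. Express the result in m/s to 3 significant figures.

Coriolis parameter at 17°S:
f = 2Ω sin φ = 2 × 7.29×10⁻⁵ × sin 17° = 4.26×10⁻⁵ s⁻¹
Height gradient: |∂Z/∂n| = 120 m / 855000 m = 1.40×10⁻⁴
On a pressure surface, geostrophic balance gives V_g = (g/f)|∂Z/∂n|:
V_g = 9.81 × 1.40×10⁻⁴ / 4.26×10⁻⁵ = 32.3 m/s

32.3 m/s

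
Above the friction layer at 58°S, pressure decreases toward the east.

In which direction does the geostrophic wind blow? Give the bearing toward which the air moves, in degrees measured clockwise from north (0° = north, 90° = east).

The pressure-gradient force points toward the east (bearing 090°).
Geostrophic balance: in the Southern Hemisphere the Coriolis force deflects motion to the left, so the geostrophic wind blows 90° to the left of the pressure-gradient force (low pressure on the right).
Rotating 090° by 90° counterclockwise gives 000° — the wind blows toward the north.

000°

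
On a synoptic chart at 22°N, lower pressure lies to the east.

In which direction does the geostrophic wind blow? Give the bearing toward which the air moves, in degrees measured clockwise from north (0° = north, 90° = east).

The pressure-gradient force points toward the east (bearing 090°).
Geostrophic balance: in the Northern Hemisphere the Coriolis force deflects motion to the right, so the geostrophic wind blows 90° to the right of the pressure-gradient force (low pressure on the left).
Rotating 090° by 90° clockwise gives 180° — the wind blows toward the south.

180°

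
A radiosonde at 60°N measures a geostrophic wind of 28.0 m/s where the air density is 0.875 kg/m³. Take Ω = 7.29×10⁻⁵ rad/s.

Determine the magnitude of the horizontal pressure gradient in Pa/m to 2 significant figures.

Coriolis parameter at 60°N:
f = 2Ω sin φ = 2 × 7.29×10⁻⁵ × sin 60° = 1.26×10⁻⁴ s⁻¹
Geostrophic balance rearranged: |∂P/∂n| = f ρ V_g
|∂P/∂n| = 1.26×10⁻⁴ × 0.875 × 28.0 = 3.09×10⁻³ Pa/m

3.1×10⁻³ Pa/m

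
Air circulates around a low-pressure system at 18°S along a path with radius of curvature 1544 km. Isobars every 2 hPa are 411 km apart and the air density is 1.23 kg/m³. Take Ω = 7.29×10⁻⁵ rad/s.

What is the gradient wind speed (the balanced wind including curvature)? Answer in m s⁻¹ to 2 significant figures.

7.9 m s⁻¹

Coriolis parameter at 18°S:
f = 2Ω sin φ = 2 × 7.29×10⁻⁵ × sin 18° = 4.51×10⁻⁵ s⁻¹
Pressure gradient: |∂P/∂n| = 200 Pa / 411000 m = 4.87×10⁻⁴ Pa/m
Geostrophic speed: V_g = |∂P/∂n|/(fρ) = 4.87×10⁻⁴/(4.51×10⁻⁵ × 1.23) = 8.78 m/s
Around a low, centrifugal force acts outward with Coriolis, so pressure-gradient force balances both:
(1/ρ)|∂P/∂n| = fV + V²/R  →  V² + fR·V − fR·V_g = 0
With fR = 4.51×10⁻⁵ × 1544×10³ m = 69.6 m/s:
V = [−fR + √((fR)² + 4 fR V_g)]/2 = [−69.6 + √(69.6² + 4×69.6×8.78)]/2 = 7.89 m/s
Subgeostrophic (V < V_g = 8.78 m/s), as expected around a low.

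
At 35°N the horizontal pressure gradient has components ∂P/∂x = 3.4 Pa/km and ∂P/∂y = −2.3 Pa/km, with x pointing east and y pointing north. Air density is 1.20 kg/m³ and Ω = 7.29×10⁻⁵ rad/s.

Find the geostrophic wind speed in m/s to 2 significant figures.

Coriolis parameter at 35°N:
f = 2Ω sin φ = 2 × 7.29×10⁻⁵ × sin 35° = 8.36×10⁻⁵ s⁻¹
Component geostrophic relations (x east, y north):
u_g = −(1/(fρ)) ∂P/∂y,  v_g = (1/(fρ)) ∂P/∂x
u_g = −(−2.3×10⁻³)/(8.36×10⁻⁵ × 1.20) = 22.9 m/s;  v_g = (3.4×10⁻³)/(8.36×10⁻⁵ × 1.20) = 33.9 m/s
|V_g| = √(u_g² + v_g²) = 40.9 m/s

41 m/s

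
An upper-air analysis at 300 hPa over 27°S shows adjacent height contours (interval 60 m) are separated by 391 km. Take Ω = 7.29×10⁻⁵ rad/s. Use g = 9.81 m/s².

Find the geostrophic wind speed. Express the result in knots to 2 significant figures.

44 knots

Coriolis parameter at 27°S:
f = 2Ω sin φ = 2 × 7.29×10⁻⁵ × sin 27° = 6.62×10⁻⁵ s⁻¹
Height gradient: |∂Z/∂n| = 60 m / 391000 m = 1.53×10⁻⁴
On a pressure surface, geostrophic balance gives V_g = (g/f)|∂Z/∂n|:
V_g = 9.81 × 1.53×10⁻⁴ / 6.62×10⁻⁵ = 22.7 m/s
Converting: 22.7 m/s × 1.944 = 44 knots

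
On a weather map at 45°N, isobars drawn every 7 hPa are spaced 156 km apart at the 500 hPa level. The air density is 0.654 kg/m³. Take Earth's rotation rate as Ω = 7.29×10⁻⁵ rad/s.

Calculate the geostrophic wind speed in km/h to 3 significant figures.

240 km/h

Coriolis parameter at 45°N:
f = 2Ω sin φ = 2 × 7.29×10⁻⁵ × sin 45° = 1.03×10⁻⁴ s⁻¹
Pressure gradient: |∂P/∂n| = 700 Pa / 156000 m = 4.49×10⁻³ Pa/m
Geostrophic balance (pressure-gradient force = Coriolis force):
V_g = (1/(fρ)) |∂P/∂n| = 4.49×10⁻³ / (1.03×10⁻⁴ × 0.654) = 66.6 m/s
Converting: 66.6 m/s × 3.6 = 240 km/h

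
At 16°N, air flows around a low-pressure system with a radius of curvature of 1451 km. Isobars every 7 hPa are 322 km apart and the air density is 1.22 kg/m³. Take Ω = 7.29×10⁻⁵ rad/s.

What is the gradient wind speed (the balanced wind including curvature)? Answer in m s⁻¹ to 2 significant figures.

Coriolis parameter at 16°N:
f = 2Ω sin φ = 2 × 7.29×10⁻⁵ × sin 16° = 4.02×10⁻⁵ s⁻¹
Pressure gradient: |∂P/∂n| = 700 Pa / 322000 m = 2.17×10⁻³ Pa/m
Geostrophic speed: V_g = |∂P/∂n|/(fρ) = 2.17×10⁻³/(4.02×10⁻⁵ × 1.22) = 44.3 m/s
Around a low, centrifugal force acts outward with Coriolis, so pressure-gradient force balances both:
(1/ρ)|∂P/∂n| = fV + V²/R  →  V² + fR·V − fR·V_g = 0
With fR = 4.02×10⁻⁵ × 1451×10³ m = 58.3 m/s:
V = [−fR + √((fR)² + 4 fR V_g)]/2 = [−58.3 + √(58.3² + 4×58.3×44.3)]/2 = 29.5 m/s
Subgeostrophic (V < V_g = 44.3 m/s), as expected around a low.

29 m s⁻¹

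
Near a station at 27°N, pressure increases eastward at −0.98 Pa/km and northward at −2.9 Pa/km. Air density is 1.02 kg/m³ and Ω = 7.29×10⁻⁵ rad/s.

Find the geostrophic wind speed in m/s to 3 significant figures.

45.3 m/s

Coriolis parameter at 27°N:
f = 2Ω sin φ = 2 × 7.29×10⁻⁵ × sin 27° = 6.62×10⁻⁵ s⁻¹
Component geostrophic relations (x east, y north):
u_g = −(1/(fρ)) ∂P/∂y,  v_g = (1/(fρ)) ∂P/∂x
u_g = −(−2.9×10⁻³)/(6.62×10⁻⁵ × 1.02) = 43.0 m/s;  v_g = (−0.98×10⁻³)/(6.62×10⁻⁵ × 1.02) = −14.5 m/s
|V_g| = √(u_g² + v_g²) = 45.3 m/s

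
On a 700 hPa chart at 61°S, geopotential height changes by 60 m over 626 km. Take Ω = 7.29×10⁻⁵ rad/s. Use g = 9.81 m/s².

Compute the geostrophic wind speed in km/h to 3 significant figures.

26.5 km/h

Coriolis parameter at 61°S:
f = 2Ω sin φ = 2 × 7.29×10⁻⁵ × sin 61° = 1.28×10⁻⁴ s⁻¹
Height gradient: |∂Z/∂n| = 60 m / 626000 m = 9.58×10⁻⁵
On a pressure surface, geostrophic balance gives V_g = (g/f)|∂Z/∂n|:
V_g = 9.81 × 9.58×10⁻⁵ / 1.28×10⁻⁴ = 7.37 m/s
Converting: 7.37 m/s × 3.6 = 26.5 km/h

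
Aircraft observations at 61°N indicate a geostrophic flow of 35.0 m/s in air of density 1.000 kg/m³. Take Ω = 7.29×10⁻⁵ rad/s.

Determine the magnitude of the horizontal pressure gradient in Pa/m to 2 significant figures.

4.5×10⁻³ Pa/m

Coriolis parameter at 61°N:
f = 2Ω sin φ = 2 × 7.29×10⁻⁵ × sin 61° = 1.28×10⁻⁴ s⁻¹
Geostrophic balance rearranged: |∂P/∂n| = f ρ V_g
|∂P/∂n| = 1.28×10⁻⁴ × 1.000 × 35.0 = 4.46×10⁻³ Pa/m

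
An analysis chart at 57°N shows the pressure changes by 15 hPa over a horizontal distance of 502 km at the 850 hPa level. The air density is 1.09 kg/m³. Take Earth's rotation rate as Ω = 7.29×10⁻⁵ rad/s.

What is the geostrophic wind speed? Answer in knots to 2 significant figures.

Coriolis parameter at 57°N:
f = 2Ω sin φ = 2 × 7.29×10⁻⁵ × sin 57° = 1.22×10⁻⁴ s⁻¹
Pressure gradient: |∂P/∂n| = 1500 Pa / 502000 m = 2.99×10⁻³ Pa/m
Geostrophic balance (pressure-gradient force = Coriolis force):
V_g = (1/(fρ)) |∂P/∂n| = 2.99×10⁻³ / (1.22×10⁻⁴ × 1.09) = 22.4 m/s
Converting: 22.4 m/s × 1.944 = 44 knots

44 knots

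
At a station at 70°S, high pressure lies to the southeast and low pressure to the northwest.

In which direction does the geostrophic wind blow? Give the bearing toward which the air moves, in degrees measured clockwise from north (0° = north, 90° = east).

The pressure-gradient force points toward the northwest (bearing 315°).
Geostrophic balance: in the Southern Hemisphere the Coriolis force deflects motion to the left, so the geostrophic wind blows 90° to the left of the pressure-gradient force (low pressure on the right).
Rotating 315° by 90° counterclockwise gives 225° — the wind blows toward the southwest.

225°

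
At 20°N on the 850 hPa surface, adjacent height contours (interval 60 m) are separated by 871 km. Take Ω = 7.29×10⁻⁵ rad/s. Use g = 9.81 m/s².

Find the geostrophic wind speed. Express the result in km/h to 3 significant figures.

Coriolis parameter at 20°N:
f = 2Ω sin φ = 2 × 7.29×10⁻⁵ × sin 20° = 4.99×10⁻⁵ s⁻¹
Height gradient: |∂Z/∂n| = 60 m / 871000 m = 6.89×10⁻⁵
On a pressure surface, geostrophic balance gives V_g = (g/f)|∂Z/∂n|:
V_g = 9.81 × 6.89×10⁻⁵ / 4.99×10⁻⁵ = 13.6 m/s
Converting: 13.6 m/s × 3.6 = 48.8 km/h

48.8 km/h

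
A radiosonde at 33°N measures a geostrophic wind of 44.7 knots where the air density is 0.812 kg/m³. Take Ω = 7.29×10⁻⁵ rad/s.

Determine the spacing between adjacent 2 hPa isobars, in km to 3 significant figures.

Coriolis parameter at 33°N:
f = 2Ω sin φ = 2 × 7.29×10⁻⁵ × sin 33° = 7.94×10⁻⁵ s⁻¹
Wind speed in SI: 44.7 knots = 23.0 m/s
Geostrophic balance rearranged: |∂P/∂n| = f ρ V_g
|∂P/∂n| = 7.94×10⁻⁵ × 0.812 × 23.0 = 1.48×10⁻³ Pa/m
Isobar spacing: Δn = ΔP/|∂P/∂n| = 200 Pa / 1.48×10⁻³ Pa/m = 134885 m ≈ 135 km

135 km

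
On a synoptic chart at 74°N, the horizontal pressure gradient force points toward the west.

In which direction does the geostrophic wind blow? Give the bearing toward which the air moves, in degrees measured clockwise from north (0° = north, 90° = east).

000°

The pressure-gradient force points toward the west (bearing 270°).
Geostrophic balance: in the Northern Hemisphere the Coriolis force deflects motion to the right, so the geostrophic wind blows 90° to the right of the pressure-gradient force (low pressure on the left).
Rotating 270° by 90° clockwise gives 000° — the wind blows toward the north.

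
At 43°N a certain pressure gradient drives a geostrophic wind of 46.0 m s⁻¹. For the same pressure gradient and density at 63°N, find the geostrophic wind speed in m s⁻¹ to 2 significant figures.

With the same pressure gradient and density, V_g ∝ 1/f ∝ 1/sin φ.
V₂ = V₁ · sin φ₁ / sin φ₂ = 46.0 × sin 43° / sin 63°
V₂ = 46.0 × 0.6820/0.8910 = 35 m s⁻¹

35 m s⁻¹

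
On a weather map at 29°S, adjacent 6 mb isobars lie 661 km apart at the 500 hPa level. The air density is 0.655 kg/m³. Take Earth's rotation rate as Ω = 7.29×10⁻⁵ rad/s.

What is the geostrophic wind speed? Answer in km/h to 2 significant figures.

71 km/h

Coriolis parameter at 29°S:
f = 2Ω sin φ = 2 × 7.29×10⁻⁵ × sin 29° = 7.07×10⁻⁵ s⁻¹
Pressure gradient: |∂P/∂n| = 600 Pa / 661000 m = 9.08×10⁻⁴ Pa/m
Geostrophic balance (pressure-gradient force = Coriolis force):
V_g = (1/(fρ)) |∂P/∂n| = 9.08×10⁻⁴ / (7.07×10⁻⁵ × 0.655) = 19.6 m/s
Converting: 19.6 m/s × 3.6 = 71 km/h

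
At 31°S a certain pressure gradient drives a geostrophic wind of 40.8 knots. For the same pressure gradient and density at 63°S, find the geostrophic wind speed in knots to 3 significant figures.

With the same pressure gradient and density, V_g ∝ 1/f ∝ 1/sin φ.
V₂ = V₁ · sin φ₁ / sin φ₂ = 40.8 × sin 31° / sin 63°
V₂ = 40.8 × 0.5150/0.8910 = 23.6 knots

23.6 knots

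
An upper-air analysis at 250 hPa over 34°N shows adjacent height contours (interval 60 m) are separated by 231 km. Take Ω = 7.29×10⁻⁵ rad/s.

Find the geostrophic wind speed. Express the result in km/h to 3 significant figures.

Coriolis parameter at 34°N:
f = 2Ω sin φ = 2 × 7.29×10⁻⁵ × sin 34° = 8.15×10⁻⁵ s⁻¹
Height gradient: |∂Z/∂n| = 60 m / 231000 m = 2.60×10⁻⁴
On a pressure surface, geostrophic balance gives V_g = (g/f)|∂Z/∂n|:
V_g = 9.81 × 2.60×10⁻⁴ / 8.15×10⁻⁵ = 31.3 m/s
Converting: 31.3 m/s × 3.6 = 113 km/h

113 km/h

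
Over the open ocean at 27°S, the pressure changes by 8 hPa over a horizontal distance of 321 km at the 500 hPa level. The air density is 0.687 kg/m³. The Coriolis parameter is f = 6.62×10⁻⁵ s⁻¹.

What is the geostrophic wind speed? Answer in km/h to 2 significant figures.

Pressure gradient: |∂P/∂n| = 800 Pa / 321000 m = 2.49×10⁻³ Pa/m
Geostrophic balance (pressure-gradient force = Coriolis force):
V_g = (1/(fρ)) |∂P/∂n| = 2.49×10⁻³ / (6.62×10⁻⁵ × 0.687) = 54.8 m/s
Converting: 54.8 m/s × 3.6 = 200 km/h

200 km/h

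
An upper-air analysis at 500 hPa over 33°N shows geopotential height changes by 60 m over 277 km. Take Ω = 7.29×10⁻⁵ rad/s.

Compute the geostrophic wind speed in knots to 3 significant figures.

52.0 knots

Coriolis parameter at 33°N:
f = 2Ω sin φ = 2 × 7.29×10⁻⁵ × sin 33° = 7.94×10⁻⁵ s⁻¹
Height gradient: |∂Z/∂n| = 60 m / 277000 m = 2.17×10⁻⁴
On a pressure surface, geostrophic balance gives V_g = (g/f)|∂Z/∂n|:
V_g = 9.81 × 2.17×10⁻⁴ / 7.94×10⁻⁵ = 26.8 m/s
Converting: 26.8 m/s × 1.944 = 52.0 knots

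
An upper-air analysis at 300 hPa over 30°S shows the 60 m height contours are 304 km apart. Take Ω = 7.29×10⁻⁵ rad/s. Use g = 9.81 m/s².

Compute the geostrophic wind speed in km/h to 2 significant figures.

96 km/h

Coriolis parameter at 30°S:
f = 2Ω sin φ = 2 × 7.29×10⁻⁵ × sin 30° = 7.29×10⁻⁵ s⁻¹
Height gradient: |∂Z/∂n| = 60 m / 304000 m = 1.97×10⁻⁴
On a pressure surface, geostrophic balance gives V_g = (g/f)|∂Z/∂n|:
V_g = 9.81 × 1.97×10⁻⁴ / 7.29×10⁻⁵ = 26.6 m/s
Converting: 26.6 m/s × 3.6 = 96 km/h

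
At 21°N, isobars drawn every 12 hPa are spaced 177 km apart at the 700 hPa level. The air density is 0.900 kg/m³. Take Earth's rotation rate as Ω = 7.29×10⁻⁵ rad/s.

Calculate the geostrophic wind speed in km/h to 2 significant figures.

Coriolis parameter at 21°N:
f = 2Ω sin φ = 2 × 7.29×10⁻⁵ × sin 21° = 5.23×10⁻⁵ s⁻¹
Pressure gradient: |∂P/∂n| = 1200 Pa / 177000 m = 6.78×10⁻³ Pa/m
Geostrophic balance (pressure-gradient force = Coriolis force):
V_g = (1/(fρ)) |∂P/∂n| = 6.78×10⁻³ / (5.23×10⁻⁵ × 0.900) = 144 m/s
Converting: 144 m/s × 3.6 = 520 km/h

520 km/h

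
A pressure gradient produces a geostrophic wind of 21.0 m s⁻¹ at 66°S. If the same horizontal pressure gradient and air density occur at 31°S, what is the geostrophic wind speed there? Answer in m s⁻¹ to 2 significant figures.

With the same pressure gradient and density, V_g ∝ 1/f ∝ 1/sin φ.
V₂ = V₁ · sin φ₁ / sin φ₂ = 21.0 × sin 66° / sin 31°
V₂ = 21.0 × 0.9135/0.5150 = 37 m s⁻¹

37 m s⁻¹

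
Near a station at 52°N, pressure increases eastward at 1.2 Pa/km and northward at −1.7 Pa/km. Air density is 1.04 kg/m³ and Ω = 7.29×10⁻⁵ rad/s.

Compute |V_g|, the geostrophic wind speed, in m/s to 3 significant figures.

17.4 m/s

Coriolis parameter at 52°N:
f = 2Ω sin φ = 2 × 7.29×10⁻⁵ × sin 52° = 1.15×10⁻⁴ s⁻¹
Component geostrophic relations (x east, y north):
u_g = −(1/(fρ)) ∂P/∂y,  v_g = (1/(fρ)) ∂P/∂x
u_g = −(−1.7×10⁻³)/(1.15×10⁻⁴ × 1.04) = 14.2 m/s;  v_g = (1.2×10⁻³)/(1.15×10⁻⁴ × 1.04) = 10.0 m/s
|V_g| = √(u_g² + v_g²) = 17.4 m/s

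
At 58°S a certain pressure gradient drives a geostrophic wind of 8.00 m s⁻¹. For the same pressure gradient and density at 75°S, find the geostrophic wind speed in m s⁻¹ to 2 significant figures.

With the same pressure gradient and density, V_g ∝ 1/f ∝ 1/sin φ.
V₂ = V₁ · sin φ₁ / sin φ₂ = 8.00 × sin 58° / sin 75°
V₂ = 8.00 × 0.8480/0.9659 = 7.0 m s⁻¹

7.0 m s⁻¹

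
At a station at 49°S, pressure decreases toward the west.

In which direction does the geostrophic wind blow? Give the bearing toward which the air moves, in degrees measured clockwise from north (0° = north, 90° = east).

180°

The pressure-gradient force points toward the west (bearing 270°).
Geostrophic balance: in the Southern Hemisphere the Coriolis force deflects motion to the left, so the geostrophic wind blows 90° to the left of the pressure-gradient force (low pressure on the right).
Rotating 270° by 90° counterclockwise gives 180° — the wind blows toward the south.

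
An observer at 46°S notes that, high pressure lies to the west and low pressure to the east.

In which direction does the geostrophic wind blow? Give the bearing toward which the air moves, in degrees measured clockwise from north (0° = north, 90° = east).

The pressure-gradient force points toward the east (bearing 090°).
Geostrophic balance: in the Southern Hemisphere the Coriolis force deflects motion to the left, so the geostrophic wind blows 90° to the left of the pressure-gradient force (low pressure on the right).
Rotating 090° by 90° counterclockwise gives 000° — the wind blows toward the north.

000°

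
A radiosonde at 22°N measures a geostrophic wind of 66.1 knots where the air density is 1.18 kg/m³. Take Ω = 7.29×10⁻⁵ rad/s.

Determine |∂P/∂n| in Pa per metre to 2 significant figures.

Coriolis parameter at 22°N:
f = 2Ω sin φ = 2 × 7.29×10⁻⁵ × sin 22° = 5.46×10⁻⁵ s⁻¹
Wind speed in SI: 66.1 knots = 34.0 m/s
Geostrophic balance rearranged: |∂P/∂n| = f ρ V_g
|∂P/∂n| = 5.46×10⁻⁵ × 1.18 × 34.0 = 2.19×10⁻³ Pa/m

2.2×10⁻³ Pa/m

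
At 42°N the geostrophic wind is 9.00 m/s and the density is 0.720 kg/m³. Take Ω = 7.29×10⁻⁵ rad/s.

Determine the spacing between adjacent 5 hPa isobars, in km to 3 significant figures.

Coriolis parameter at 42°N:
f = 2Ω sin φ = 2 × 7.29×10⁻⁵ × sin 42° = 9.76×10⁻⁵ s⁻¹
Geostrophic balance rearranged: |∂P/∂n| = f ρ V_g
|∂P/∂n| = 9.76×10⁻⁵ × 0.720 × 9.00 = 6.32×10⁻⁴ Pa/m
Isobar spacing: Δn = ΔP/|∂P/∂n| = 500 Pa / 6.32×10⁻⁴ Pa/m = 790909 m ≈ 791 km

791 km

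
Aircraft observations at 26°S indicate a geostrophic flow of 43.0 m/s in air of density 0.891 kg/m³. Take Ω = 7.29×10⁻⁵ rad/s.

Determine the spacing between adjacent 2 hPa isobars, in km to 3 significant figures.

Coriolis parameter at 26°S:
f = 2Ω sin φ = 2 × 7.29×10⁻⁵ × sin 26° = 6.39×10⁻⁵ s⁻¹
Geostrophic balance rearranged: |∂P/∂n| = f ρ V_g
|∂P/∂n| = 6.39×10⁻⁵ × 0.891 × 43.0 = 2.45×10⁻³ Pa/m
Isobar spacing: Δn = ΔP/|∂P/∂n| = 200 Pa / 2.45×10⁻³ Pa/m = 81674 m ≈ 81.7 km

81.7 km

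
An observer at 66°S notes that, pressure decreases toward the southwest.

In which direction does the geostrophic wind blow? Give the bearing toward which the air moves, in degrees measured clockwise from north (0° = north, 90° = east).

135°

The pressure-gradient force points toward the southwest (bearing 225°).
Geostrophic balance: in the Southern Hemisphere the Coriolis force deflects motion to the left, so the geostrophic wind blows 90° to the left of the pressure-gradient force (low pressure on the right).
Rotating 225° by 90° counterclockwise gives 135° — the wind blows toward the southeast.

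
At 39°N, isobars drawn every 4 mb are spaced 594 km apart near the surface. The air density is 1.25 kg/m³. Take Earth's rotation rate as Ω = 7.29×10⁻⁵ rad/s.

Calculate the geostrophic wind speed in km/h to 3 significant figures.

21.1 km/h

Coriolis parameter at 39°N:
f = 2Ω sin φ = 2 × 7.29×10⁻⁵ × sin 39° = 9.18×10⁻⁵ s⁻¹
Pressure gradient: |∂P/∂n| = 400 Pa / 594000 m = 6.73×10⁻⁴ Pa/m
Geostrophic balance (pressure-gradient force = Coriolis force):
V_g = (1/(fρ)) |∂P/∂n| = 6.73×10⁻⁴ / (9.18×10⁻⁵ × 1.25) = 5.87 m/s
Converting: 5.87 m/s × 3.6 = 21.1 km/h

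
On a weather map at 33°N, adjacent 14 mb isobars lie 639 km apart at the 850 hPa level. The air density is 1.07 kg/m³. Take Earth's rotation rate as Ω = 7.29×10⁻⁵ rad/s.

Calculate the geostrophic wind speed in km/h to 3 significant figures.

Coriolis parameter at 33°N:
f = 2Ω sin φ = 2 × 7.29×10⁻⁵ × sin 33° = 7.94×10⁻⁵ s⁻¹
Pressure gradient: |∂P/∂n| = 1400 Pa / 639000 m = 2.19×10⁻³ Pa/m
Geostrophic balance (pressure-gradient force = Coriolis force):
V_g = (1/(fρ)) |∂P/∂n| = 2.19×10⁻³ / (7.94×10⁻⁵ × 1.07) = 25.8 m/s
Converting: 25.8 m/s × 3.6 = 92.8 km/h

92.8 km/h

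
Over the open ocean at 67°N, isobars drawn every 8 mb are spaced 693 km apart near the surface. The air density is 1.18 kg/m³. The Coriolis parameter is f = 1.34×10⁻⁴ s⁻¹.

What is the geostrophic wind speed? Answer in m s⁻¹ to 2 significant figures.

Pressure gradient: |∂P/∂n| = 800 Pa / 693000 m = 1.15×10⁻³ Pa/m
Geostrophic balance (pressure-gradient force = Coriolis force):
V_g = (1/(fρ)) |∂P/∂n| = 1.15×10⁻³ / (1.34×10⁻⁴ × 1.18) = 7.30 m/s

7.3 m s⁻¹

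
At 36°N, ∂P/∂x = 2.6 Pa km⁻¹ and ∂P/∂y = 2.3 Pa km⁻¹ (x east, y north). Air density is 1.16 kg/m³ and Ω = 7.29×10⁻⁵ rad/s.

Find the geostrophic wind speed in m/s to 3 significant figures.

Coriolis parameter at 36°N:
f = 2Ω sin φ = 2 × 7.29×10⁻⁵ × sin 36° = 8.57×10⁻⁵ s⁻¹
Component geostrophic relations (x east, y north):
u_g = −(1/(fρ)) ∂P/∂y,  v_g = (1/(fρ)) ∂P/∂x
u_g = −(2.3×10⁻³)/(8.57×10⁻⁵ × 1.16) = −23.1 m/s;  v_g = (2.6×10⁻³)/(8.57×10⁻⁵ × 1.16) = 26.2 m/s
|V_g| = √(u_g² + v_g²) = 34.9 m/s

34.9 m/s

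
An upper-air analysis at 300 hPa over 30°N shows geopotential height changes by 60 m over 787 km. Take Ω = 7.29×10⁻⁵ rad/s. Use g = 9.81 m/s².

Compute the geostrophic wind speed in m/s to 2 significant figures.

Coriolis parameter at 30°N:
f = 2Ω sin φ = 2 × 7.29×10⁻⁵ × sin 30° = 7.29×10⁻⁵ s⁻¹
Height gradient: |∂Z/∂n| = 60 m / 787000 m = 7.62×10⁻⁵
On a pressure surface, geostrophic balance gives V_g = (g/f)|∂Z/∂n|:
V_g = 9.81 × 7.62×10⁻⁵ / 7.29×10⁻⁵ = 10.3 m/s

10 m/s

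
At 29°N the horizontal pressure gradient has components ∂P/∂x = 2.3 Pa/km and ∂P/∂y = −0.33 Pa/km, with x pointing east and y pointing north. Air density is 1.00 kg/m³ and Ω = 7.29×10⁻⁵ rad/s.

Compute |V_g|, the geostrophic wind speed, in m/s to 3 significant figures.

Coriolis parameter at 29°N:
f = 2Ω sin φ = 2 × 7.29×10⁻⁵ × sin 29° = 7.07×10⁻⁵ s⁻¹
Component geostrophic relations (x east, y north):
u_g = −(1/(fρ)) ∂P/∂y,  v_g = (1/(fρ)) ∂P/∂x
u_g = −(−0.33×10⁻³)/(7.07×10⁻⁵ × 1.00) = 4.67 m/s;  v_g = (2.3×10⁻³)/(7.07×10⁻⁵ × 1.00) = 32.5 m/s
|V_g| = √(u_g² + v_g²) = 32.9 m/s

32.9 m/s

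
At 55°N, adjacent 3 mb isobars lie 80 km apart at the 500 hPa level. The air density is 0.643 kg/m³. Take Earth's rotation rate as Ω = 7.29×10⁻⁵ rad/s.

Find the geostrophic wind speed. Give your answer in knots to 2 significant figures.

Coriolis parameter at 55°N:
f = 2Ω sin φ = 2 × 7.29×10⁻⁵ × sin 55° = 1.19×10⁻⁴ s⁻¹
Pressure gradient: |∂P/∂n| = 300 Pa / 80000 m = 3.75×10⁻³ Pa/m
Geostrophic balance (pressure-gradient force = Coriolis force):
V_g = (1/(fρ)) |∂P/∂n| = 3.75×10⁻³ / (1.19×10⁻⁴ × 0.643) = 48.8 m/s
Converting: 48.8 m/s × 1.944 = 95 knots

95 knots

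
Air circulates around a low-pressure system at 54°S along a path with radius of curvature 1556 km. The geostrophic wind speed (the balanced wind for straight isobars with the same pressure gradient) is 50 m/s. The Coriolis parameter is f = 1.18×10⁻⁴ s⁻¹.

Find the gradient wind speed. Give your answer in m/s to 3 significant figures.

40.9 m/s

Around a low, centrifugal force acts outward with Coriolis, so pressure-gradient force balances both:
(1/ρ)|∂P/∂n| = fV + V²/R  →  V² + fR·V − fR·V_g = 0
With fR = 1.18×10⁻⁴ × 1556×10³ m = 184 m/s:
V = [−fR + √((fR)² + 4 fR V_g)]/2 = [−184 + √(184² + 4×184×50)]/2 = 40.9 m/s
Subgeostrophic (V < V_g = 50 m/s), as expected around a low.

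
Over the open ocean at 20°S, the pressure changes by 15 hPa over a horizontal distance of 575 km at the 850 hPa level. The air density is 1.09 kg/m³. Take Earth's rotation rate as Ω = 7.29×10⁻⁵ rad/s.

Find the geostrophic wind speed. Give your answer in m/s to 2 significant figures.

Coriolis parameter at 20°S:
f = 2Ω sin φ = 2 × 7.29×10⁻⁵ × sin 20° = 4.99×10⁻⁵ s⁻¹
Pressure gradient: |∂P/∂n| = 1500 Pa / 575000 m = 2.61×10⁻³ Pa/m
Geostrophic balance (pressure-gradient force = Coriolis force):
V_g = (1/(fρ)) |∂P/∂n| = 2.61×10⁻³ / (4.99×10⁻⁵ × 1.09) = 48.0 m/s

48 m/s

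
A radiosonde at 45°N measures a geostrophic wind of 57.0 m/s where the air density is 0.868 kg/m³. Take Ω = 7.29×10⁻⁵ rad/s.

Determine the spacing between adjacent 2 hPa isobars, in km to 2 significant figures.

39 km

Coriolis parameter at 45°N:
f = 2Ω sin φ = 2 × 7.29×10⁻⁵ × sin 45° = 1.03×10⁻⁴ s⁻¹
Geostrophic balance rearranged: |∂P/∂n| = f ρ V_g
|∂P/∂n| = 1.03×10⁻⁴ × 0.868 × 57.0 = 5.10×10⁻³ Pa/m
Isobar spacing: Δn = ΔP/|∂P/∂n| = 200 Pa / 5.10×10⁻³ Pa/m = 39210 m ≈ 39 km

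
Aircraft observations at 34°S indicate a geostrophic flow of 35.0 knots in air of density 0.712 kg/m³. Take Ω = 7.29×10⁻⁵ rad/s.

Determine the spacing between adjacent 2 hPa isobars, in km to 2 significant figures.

190 km

Coriolis parameter at 34°S:
f = 2Ω sin φ = 2 × 7.29×10⁻⁵ × sin 34° = 8.15×10⁻⁵ s⁻¹
Wind speed in SI: 35.0 knots = 18.0 m/s
Geostrophic balance rearranged: |∂P/∂n| = f ρ V_g
|∂P/∂n| = 8.15×10⁻⁵ × 0.712 × 18.0 = 1.05×10⁻³ Pa/m
Isobar spacing: Δn = ΔP/|∂P/∂n| = 200 Pa / 1.05×10⁻³ Pa/m = 191348 m ≈ 190 km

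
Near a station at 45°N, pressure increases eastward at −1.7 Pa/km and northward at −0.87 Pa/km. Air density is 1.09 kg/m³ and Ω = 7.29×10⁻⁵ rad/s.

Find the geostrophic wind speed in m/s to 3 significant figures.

17.0 m/s

Coriolis parameter at 45°N:
f = 2Ω sin φ = 2 × 7.29×10⁻⁵ × sin 45° = 1.03×10⁻⁴ s⁻¹
Component geostrophic relations (x east, y north):
u_g = −(1/(fρ)) ∂P/∂y,  v_g = (1/(fρ)) ∂P/∂x
u_g = −(−0.87×10⁻³)/(1.03×10⁻⁴ × 1.09) = 7.74 m/s;  v_g = (−1.7×10⁻³)/(1.03×10⁻⁴ × 1.09) = −15.1 m/s
|V_g| = √(u_g² + v_g²) = 17.0 m/s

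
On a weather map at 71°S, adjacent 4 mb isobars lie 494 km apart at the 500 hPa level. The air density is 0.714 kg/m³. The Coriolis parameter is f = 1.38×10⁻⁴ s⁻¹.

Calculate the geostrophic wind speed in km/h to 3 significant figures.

Pressure gradient: |∂P/∂n| = 400 Pa / 494000 m = 8.10×10⁻⁴ Pa/m
Geostrophic balance (pressure-gradient force = Coriolis force):
V_g = (1/(fρ)) |∂P/∂n| = 8.10×10⁻⁴ / (1.38×10⁻⁴ × 0.714) = 8.22 m/s
Converting: 8.22 m/s × 3.6 = 29.6 km/h

29.6 km/h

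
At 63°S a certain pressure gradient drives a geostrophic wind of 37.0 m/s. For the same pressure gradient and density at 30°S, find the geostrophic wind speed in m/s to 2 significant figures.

With the same pressure gradient and density, V_g ∝ 1/f ∝ 1/sin φ.
V₂ = V₁ · sin φ₁ / sin φ₂ = 37.0 × sin 63° / sin 30°
V₂ = 37.0 × 0.8910/0.5000 = 66 m/s

66 m/s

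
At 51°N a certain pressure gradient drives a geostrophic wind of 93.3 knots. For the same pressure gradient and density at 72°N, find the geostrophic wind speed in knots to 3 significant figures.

76.2 knots

With the same pressure gradient and density, V_g ∝ 1/f ∝ 1/sin φ.
V₂ = V₁ · sin φ₁ / sin φ₂ = 93.3 × sin 51° / sin 72°
V₂ = 93.3 × 0.7771/0.9511 = 76.2 knots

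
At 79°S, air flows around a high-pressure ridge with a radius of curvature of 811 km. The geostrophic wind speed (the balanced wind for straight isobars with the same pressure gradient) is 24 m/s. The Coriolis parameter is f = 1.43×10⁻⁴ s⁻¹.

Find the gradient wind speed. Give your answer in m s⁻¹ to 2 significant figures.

Around a high, pressure-gradient force acts outward with centrifugal, so Coriolis balances both:
fV = (1/ρ)|∂P/∂n| + V²/R  →  V² − fR·V + fR·V_g = 0
With fR = 1.43×10⁻⁴ × 811×10³ m = 116 m/s:
V = [fR − √((fR)² − 4 fR V_g)]/2 = [116 − √(116² − 4×116×24)]/2 = 33.9 m/s
Supergeostrophic (V > V_g = 24 m/s), as expected around a high.

34 m s⁻¹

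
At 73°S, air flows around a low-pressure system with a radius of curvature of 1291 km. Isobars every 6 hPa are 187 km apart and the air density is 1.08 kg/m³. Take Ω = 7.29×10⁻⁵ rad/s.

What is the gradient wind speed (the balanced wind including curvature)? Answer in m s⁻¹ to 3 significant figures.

Coriolis parameter at 73°S:
f = 2Ω sin φ = 2 × 7.29×10⁻⁵ × sin 73° = 1.39×10⁻⁴ s⁻¹
Pressure gradient: |∂P/∂n| = 600 Pa / 187000 m = 3.21×10⁻³ Pa/m
Geostrophic speed: V_g = |∂P/∂n|/(fρ) = 3.21×10⁻³/(1.39×10⁻⁴ × 1.08) = 21.3 m/s
Around a low, centrifugal force acts outward with Coriolis, so pressure-gradient force balances both:
(1/ρ)|∂P/∂n| = fV + V²/R  →  V² + fR·V − fR·V_g = 0
With fR = 1.39×10⁻⁴ × 1291×10³ m = 180 m/s:
V = [−fR + √((fR)² + 4 fR V_g)]/2 = [−180 + √(180² + 4×180×21.3)]/2 = 19.2 m/s
Subgeostrophic (V < V_g = 21.3 m/s), as expected around a low.

19.2 m s⁻¹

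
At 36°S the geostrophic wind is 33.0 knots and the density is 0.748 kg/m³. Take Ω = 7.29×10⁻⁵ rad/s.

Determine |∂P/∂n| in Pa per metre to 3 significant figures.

Coriolis parameter at 36°S:
f = 2Ω sin φ = 2 × 7.29×10⁻⁵ × sin 36° = 8.57×10⁻⁵ s⁻¹
Wind speed in SI: 33.0 knots = 17.0 m/s
Geostrophic balance rearranged: |∂P/∂n| = f ρ V_g
|∂P/∂n| = 8.57×10⁻⁵ × 0.748 × 17.0 = 1.09×10⁻³ Pa/m

1.09×10⁻³ Pa/m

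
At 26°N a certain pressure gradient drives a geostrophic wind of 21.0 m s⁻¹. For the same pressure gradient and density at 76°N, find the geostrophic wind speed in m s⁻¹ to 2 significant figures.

9.5 m s⁻¹

With the same pressure gradient and density, V_g ∝ 1/f ∝ 1/sin φ.
V₂ = V₁ · sin φ₁ / sin φ₂ = 21.0 × sin 26° / sin 76°
V₂ = 21.0 × 0.4384/0.9703 = 9.5 m s⁻¹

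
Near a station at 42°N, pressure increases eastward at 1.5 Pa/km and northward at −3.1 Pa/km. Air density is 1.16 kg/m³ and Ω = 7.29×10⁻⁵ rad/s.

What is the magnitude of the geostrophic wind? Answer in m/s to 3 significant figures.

30.4 m/s

Coriolis parameter at 42°N:
f = 2Ω sin φ = 2 × 7.29×10⁻⁵ × sin 42° = 9.76×10⁻⁵ s⁻¹
Component geostrophic relations (x east, y north):
u_g = −(1/(fρ)) ∂P/∂y,  v_g = (1/(fρ)) ∂P/∂x
u_g = −(−3.1×10⁻³)/(9.76×10⁻⁵ × 1.16) = 27.4 m/s;  v_g = (1.5×10⁻³)/(9.76×10⁻⁵ × 1.16) = 13.3 m/s
|V_g| = √(u_g² + v_g²) = 30.4 m/s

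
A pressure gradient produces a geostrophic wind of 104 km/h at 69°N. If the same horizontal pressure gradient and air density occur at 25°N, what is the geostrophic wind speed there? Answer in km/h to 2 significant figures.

230 km/h

With the same pressure gradient and density, V_g ∝ 1/f ∝ 1/sin φ.
V₂ = V₁ · sin φ₁ / sin φ₂ = 104 × sin 69° / sin 25°
V₂ = 104 × 0.9336/0.4226 = 230 km/h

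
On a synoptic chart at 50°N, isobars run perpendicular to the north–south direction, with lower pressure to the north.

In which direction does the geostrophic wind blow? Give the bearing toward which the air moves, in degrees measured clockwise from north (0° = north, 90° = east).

The pressure-gradient force points toward the north (bearing 000°).
Geostrophic balance: in the Northern Hemisphere the Coriolis force deflects motion to the right, so the geostrophic wind blows 90° to the right of the pressure-gradient force (low pressure on the left).
Rotating 000° by 90° clockwise gives 090° — the wind blows toward the east.

090°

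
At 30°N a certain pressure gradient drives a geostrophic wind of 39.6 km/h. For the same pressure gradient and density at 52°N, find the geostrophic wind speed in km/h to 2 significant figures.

25 km/h

With the same pressure gradient and density, V_g ∝ 1/f ∝ 1/sin φ.
V₂ = V₁ · sin φ₁ / sin φ₂ = 39.6 × sin 30° / sin 52°
V₂ = 39.6 × 0.5000/0.7880 = 25 km/h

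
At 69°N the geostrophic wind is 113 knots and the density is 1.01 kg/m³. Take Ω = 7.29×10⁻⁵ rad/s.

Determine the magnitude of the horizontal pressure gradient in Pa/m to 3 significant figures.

Coriolis parameter at 69°N:
f = 2Ω sin φ = 2 × 7.29×10⁻⁵ × sin 69° = 1.36×10⁻⁴ s⁻¹
Wind speed in SI: 113 knots = 58.1 m/s
Geostrophic balance rearranged: |∂P/∂n| = f ρ V_g
|∂P/∂n| = 1.36×10⁻⁴ × 1.01 × 58.1 = 7.99×10⁻³ Pa/m

7.99×10⁻³ Pa/m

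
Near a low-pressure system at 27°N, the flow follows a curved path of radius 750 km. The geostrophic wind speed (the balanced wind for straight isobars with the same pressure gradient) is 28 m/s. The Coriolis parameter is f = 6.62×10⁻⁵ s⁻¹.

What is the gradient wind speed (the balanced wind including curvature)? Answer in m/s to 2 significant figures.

Around a low, centrifugal force acts outward with Coriolis, so pressure-gradient force balances both:
(1/ρ)|∂P/∂n| = fV + V²/R  →  V² + fR·V − fR·V_g = 0
With fR = 6.62×10⁻⁵ × 750×10³ m = 49.6 m/s:
V = [−fR + √((fR)² + 4 fR V_g)]/2 = [−49.6 + √(49.6² + 4×49.6×28)]/2 = 20 m/s
Subgeostrophic (V < V_g = 28 m/s), as expected around a low.

20 m/s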